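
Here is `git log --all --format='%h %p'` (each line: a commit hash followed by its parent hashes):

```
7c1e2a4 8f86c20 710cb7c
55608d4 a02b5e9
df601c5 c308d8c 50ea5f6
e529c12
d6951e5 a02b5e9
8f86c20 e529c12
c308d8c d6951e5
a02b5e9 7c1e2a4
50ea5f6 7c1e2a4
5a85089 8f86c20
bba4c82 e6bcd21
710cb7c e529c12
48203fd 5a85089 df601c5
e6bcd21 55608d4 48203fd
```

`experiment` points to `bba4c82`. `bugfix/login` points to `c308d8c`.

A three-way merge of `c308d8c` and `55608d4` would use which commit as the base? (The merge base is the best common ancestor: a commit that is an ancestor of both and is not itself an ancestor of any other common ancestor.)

a02b5e9

Ancestors of c308d8c: {710cb7c, 7c1e2a4, 8f86c20, a02b5e9, c308d8c, d6951e5, e529c12}.
Ancestors of 55608d4: {55608d4, 710cb7c, 7c1e2a4, 8f86c20, a02b5e9, e529c12}.
Common ancestors: {710cb7c, 7c1e2a4, 8f86c20, a02b5e9, e529c12}.
Among these, a02b5e9 is not an ancestor of any other common ancestor — it is the merge base.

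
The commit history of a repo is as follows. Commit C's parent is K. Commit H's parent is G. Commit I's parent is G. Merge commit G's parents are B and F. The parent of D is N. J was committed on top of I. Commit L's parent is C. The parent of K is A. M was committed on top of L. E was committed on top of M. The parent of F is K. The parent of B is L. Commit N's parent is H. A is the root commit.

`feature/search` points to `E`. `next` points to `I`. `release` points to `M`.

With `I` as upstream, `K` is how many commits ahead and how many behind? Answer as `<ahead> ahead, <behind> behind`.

0 ahead, 6 behind

Reachable from K: {A, K}.
Reachable from I: {A, B, C, F, G, I, K, L}.
Only in K's history (ahead): {} — 0.
Only in I's history (behind): {B, C, F, G, I, L} — 6.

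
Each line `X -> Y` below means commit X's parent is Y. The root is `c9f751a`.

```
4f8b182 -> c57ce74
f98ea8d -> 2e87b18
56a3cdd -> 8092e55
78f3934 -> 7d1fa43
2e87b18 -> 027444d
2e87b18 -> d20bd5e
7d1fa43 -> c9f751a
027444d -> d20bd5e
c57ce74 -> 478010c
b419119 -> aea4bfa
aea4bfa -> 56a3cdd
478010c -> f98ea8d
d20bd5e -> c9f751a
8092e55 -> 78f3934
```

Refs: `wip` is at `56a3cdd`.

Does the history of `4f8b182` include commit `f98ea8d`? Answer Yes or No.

Ancestors of 4f8b182 (commits reachable by following parents): {027444d, 2e87b18, 478010c, 4f8b182, c57ce74, c9f751a, d20bd5e, f98ea8d}.
f98ea8d is in that set, so it is an ancestor of 4f8b182.

Yes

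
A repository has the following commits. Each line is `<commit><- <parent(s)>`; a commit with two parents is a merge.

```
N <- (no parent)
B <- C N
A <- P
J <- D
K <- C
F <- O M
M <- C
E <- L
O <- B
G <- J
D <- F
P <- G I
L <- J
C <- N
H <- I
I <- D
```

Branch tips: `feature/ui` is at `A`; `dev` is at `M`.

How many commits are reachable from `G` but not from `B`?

Reachable from G: {B, C, D, F, G, J, M, N, O}.
Reachable from B: {B, C, N}.
In G's history but not B's: {D, F, G, J, M, O} — 6 commits.

6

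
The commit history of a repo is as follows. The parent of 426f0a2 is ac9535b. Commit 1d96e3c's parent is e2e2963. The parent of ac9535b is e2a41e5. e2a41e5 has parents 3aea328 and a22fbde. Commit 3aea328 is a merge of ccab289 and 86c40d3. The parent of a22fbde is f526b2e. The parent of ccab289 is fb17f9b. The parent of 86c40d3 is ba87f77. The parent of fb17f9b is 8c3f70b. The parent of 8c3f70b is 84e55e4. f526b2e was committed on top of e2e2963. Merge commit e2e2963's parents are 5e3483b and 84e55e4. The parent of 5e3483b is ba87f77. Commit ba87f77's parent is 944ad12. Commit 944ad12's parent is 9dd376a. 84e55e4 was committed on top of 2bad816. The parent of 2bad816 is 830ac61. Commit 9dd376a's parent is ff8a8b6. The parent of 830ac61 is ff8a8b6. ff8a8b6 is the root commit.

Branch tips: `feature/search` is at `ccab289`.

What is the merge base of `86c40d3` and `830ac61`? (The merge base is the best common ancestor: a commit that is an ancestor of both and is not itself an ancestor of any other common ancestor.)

ff8a8b6

Ancestors of 86c40d3: {86c40d3, 944ad12, 9dd376a, ba87f77, ff8a8b6}.
Ancestors of 830ac61: {830ac61, ff8a8b6}.
Common ancestors: {ff8a8b6}.
The only common ancestor is ff8a8b6, so it is the merge base.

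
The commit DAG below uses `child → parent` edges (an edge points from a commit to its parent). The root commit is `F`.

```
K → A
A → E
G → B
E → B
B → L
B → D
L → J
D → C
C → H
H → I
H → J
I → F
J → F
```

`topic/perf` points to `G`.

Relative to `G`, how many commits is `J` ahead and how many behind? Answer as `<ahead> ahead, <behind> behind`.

0 ahead, 7 behind

Reachable from J: {F, J}.
Reachable from G: {B, C, D, F, G, H, I, J, L}.
Only in J's history (ahead): {} — 0.
Only in G's history (behind): {B, C, D, G, H, I, L} — 7.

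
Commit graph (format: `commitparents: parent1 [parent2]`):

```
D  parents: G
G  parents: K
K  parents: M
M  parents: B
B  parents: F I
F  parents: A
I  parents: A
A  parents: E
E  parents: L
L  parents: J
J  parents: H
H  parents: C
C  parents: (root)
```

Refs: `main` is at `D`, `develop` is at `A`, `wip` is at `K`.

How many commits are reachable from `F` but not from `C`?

Reachable from F: {A, C, E, F, H, J, L}.
Reachable from C: {C}.
In F's history but not C's: {A, E, F, H, J, L} — 6 commits.

6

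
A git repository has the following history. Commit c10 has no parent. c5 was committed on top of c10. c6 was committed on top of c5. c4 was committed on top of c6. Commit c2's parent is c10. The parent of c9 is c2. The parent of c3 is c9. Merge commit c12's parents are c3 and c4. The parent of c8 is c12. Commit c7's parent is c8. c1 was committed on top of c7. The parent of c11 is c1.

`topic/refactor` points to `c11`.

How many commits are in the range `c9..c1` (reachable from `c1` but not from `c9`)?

8

Reachable from c1: {c1, c10, c12, c2, c3, c4, c5, c6, c7, c8, c9}.
Reachable from c9: {c10, c2, c9}.
In c1's history but not c9's: {c1, c12, c3, c4, c5, c6, c7, c8} — 8 commits.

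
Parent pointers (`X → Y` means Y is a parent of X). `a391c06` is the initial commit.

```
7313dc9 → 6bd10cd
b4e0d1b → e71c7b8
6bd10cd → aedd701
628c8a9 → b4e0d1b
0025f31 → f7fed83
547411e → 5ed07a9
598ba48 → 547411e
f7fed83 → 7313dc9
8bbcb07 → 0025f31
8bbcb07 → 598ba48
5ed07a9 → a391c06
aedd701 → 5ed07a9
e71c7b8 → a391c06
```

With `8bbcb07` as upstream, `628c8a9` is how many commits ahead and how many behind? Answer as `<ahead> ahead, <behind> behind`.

Reachable from 628c8a9: {628c8a9, a391c06, b4e0d1b, e71c7b8}.
Reachable from 8bbcb07: {0025f31, 547411e, 598ba48, 5ed07a9, 6bd10cd, 7313dc9, 8bbcb07, a391c06, aedd701, f7fed83}.
Only in 628c8a9's history (ahead): {628c8a9, b4e0d1b, e71c7b8} — 3.
Only in 8bbcb07's history (behind): {0025f31, 547411e, 598ba48, 5ed07a9, 6bd10cd, 7313dc9, 8bbcb07, aedd701, f7fed83} — 9.

3 ahead, 9 behind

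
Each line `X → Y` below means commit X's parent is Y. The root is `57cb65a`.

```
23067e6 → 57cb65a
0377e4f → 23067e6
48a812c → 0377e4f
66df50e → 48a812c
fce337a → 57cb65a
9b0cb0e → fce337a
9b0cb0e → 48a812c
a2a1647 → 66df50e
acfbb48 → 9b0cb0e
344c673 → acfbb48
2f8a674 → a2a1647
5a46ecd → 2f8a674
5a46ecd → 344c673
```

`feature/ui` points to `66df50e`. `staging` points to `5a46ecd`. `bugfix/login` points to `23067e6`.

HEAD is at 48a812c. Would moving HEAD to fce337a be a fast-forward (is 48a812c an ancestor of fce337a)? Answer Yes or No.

A fast-forward from 48a812c to fce337a is possible iff 48a812c is an ancestor of fce337a.
Ancestors of fce337a: {57cb65a, fce337a}.
48a812c is not among them, so fast-forward is not possible.

No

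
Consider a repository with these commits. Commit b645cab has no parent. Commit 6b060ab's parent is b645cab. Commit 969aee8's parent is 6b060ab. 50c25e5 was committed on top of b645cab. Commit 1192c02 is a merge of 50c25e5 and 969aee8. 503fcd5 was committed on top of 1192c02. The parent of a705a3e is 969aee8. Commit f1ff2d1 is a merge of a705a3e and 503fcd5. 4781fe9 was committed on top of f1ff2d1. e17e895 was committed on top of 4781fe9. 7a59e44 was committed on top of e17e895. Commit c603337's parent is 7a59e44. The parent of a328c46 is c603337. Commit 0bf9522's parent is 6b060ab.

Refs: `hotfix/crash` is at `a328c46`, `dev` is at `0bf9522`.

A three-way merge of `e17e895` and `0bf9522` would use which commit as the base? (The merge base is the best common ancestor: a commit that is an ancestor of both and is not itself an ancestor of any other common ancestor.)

6b060ab

Ancestors of e17e895: {1192c02, 4781fe9, 503fcd5, 50c25e5, 6b060ab, 969aee8, a705a3e, b645cab, e17e895, f1ff2d1}.
Ancestors of 0bf9522: {0bf9522, 6b060ab, b645cab}.
Common ancestors: {6b060ab, b645cab}.
Among these, 6b060ab is not an ancestor of any other common ancestor — it is the merge base.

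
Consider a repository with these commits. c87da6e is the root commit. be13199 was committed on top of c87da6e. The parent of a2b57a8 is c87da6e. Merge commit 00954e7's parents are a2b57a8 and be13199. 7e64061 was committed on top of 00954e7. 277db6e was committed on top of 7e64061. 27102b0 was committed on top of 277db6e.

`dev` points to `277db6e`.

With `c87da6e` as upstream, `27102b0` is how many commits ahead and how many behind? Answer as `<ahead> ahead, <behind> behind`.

Reachable from 27102b0: {00954e7, 27102b0, 277db6e, 7e64061, a2b57a8, be13199, c87da6e}.
Reachable from c87da6e: {c87da6e}.
Only in 27102b0's history (ahead): {00954e7, 27102b0, 277db6e, 7e64061, a2b57a8, be13199} — 6.
Only in c87da6e's history (behind): {} — 0.

6 ahead, 0 behind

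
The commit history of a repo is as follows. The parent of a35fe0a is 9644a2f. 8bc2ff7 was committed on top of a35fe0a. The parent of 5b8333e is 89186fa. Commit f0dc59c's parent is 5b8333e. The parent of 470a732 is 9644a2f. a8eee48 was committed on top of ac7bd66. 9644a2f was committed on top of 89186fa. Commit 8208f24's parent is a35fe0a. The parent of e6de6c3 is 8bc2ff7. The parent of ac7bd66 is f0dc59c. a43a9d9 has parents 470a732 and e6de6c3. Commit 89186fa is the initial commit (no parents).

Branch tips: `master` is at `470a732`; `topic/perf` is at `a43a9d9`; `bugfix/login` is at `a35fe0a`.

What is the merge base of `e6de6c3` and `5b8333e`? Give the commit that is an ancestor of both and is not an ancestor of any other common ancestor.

89186fa

Ancestors of e6de6c3: {89186fa, 8bc2ff7, 9644a2f, a35fe0a, e6de6c3}.
Ancestors of 5b8333e: {5b8333e, 89186fa}.
Common ancestors: {89186fa}.
The only common ancestor is 89186fa, so it is the merge base.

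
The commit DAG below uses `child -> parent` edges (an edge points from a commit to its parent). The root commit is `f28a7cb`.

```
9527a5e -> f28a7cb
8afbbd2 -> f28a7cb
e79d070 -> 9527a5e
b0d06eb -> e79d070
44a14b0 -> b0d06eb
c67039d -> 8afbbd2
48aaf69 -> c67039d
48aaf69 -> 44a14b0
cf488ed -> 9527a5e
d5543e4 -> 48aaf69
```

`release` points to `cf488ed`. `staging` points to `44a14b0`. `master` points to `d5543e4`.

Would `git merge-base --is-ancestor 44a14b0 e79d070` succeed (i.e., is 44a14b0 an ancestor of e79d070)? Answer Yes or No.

No

Ancestors of e79d070: {9527a5e, e79d070, f28a7cb}.
44a14b0 is not in that set, so it is not an ancestor of e79d070.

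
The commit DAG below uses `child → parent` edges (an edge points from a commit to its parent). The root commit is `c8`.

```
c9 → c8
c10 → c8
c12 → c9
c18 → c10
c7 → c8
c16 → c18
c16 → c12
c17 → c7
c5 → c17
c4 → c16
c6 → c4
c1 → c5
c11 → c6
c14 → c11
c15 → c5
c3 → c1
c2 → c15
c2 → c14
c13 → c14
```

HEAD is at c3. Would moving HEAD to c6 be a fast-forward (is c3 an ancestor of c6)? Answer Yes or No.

No

A fast-forward from c3 to c6 is possible iff c3 is an ancestor of c6.
Ancestors of c6: {c10, c12, c16, c18, c4, c6, c8, c9}.
c3 is not among them, so fast-forward is not possible.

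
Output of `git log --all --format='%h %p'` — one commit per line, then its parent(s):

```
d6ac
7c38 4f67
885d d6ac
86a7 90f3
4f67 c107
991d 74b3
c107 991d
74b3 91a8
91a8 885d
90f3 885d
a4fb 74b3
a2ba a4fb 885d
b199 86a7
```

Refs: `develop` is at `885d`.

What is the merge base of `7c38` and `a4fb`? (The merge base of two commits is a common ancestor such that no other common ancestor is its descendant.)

Ancestors of 7c38: {4f67, 74b3, 7c38, 885d, 91a8, 991d, c107, d6ac}.
Ancestors of a4fb: {74b3, 885d, 91a8, a4fb, d6ac}.
Common ancestors: {74b3, 885d, 91a8, d6ac}.
Among these, 74b3 is not an ancestor of any other common ancestor — it is the merge base.

74b3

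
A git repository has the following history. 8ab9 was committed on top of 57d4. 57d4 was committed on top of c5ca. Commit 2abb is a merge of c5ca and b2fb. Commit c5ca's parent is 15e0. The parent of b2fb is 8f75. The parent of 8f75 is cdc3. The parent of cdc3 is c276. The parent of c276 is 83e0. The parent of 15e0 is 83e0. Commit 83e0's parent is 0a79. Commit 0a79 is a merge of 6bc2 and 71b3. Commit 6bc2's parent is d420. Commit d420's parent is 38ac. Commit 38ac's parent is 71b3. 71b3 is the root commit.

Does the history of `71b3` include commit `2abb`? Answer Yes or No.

Ancestors of 71b3: {71b3}.
2abb is not in that set, so it is not an ancestor of 71b3.

No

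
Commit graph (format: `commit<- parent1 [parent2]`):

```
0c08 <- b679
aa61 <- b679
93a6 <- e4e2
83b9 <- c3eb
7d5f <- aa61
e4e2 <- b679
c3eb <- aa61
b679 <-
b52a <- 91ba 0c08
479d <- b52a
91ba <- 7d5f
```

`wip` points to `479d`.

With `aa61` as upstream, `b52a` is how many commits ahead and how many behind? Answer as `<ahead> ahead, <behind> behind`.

Reachable from b52a: {0c08, 7d5f, 91ba, aa61, b52a, b679}.
Reachable from aa61: {aa61, b679}.
Only in b52a's history (ahead): {0c08, 7d5f, 91ba, b52a} — 4.
Only in aa61's history (behind): {} — 0.

4 ahead, 0 behind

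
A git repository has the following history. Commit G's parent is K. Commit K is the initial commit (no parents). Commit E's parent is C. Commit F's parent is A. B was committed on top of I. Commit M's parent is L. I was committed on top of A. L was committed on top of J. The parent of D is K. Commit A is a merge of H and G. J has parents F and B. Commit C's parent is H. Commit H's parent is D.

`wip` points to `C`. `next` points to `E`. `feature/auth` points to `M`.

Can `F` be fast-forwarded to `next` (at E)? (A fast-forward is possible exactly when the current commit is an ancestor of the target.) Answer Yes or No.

A fast-forward from F to E is possible iff F is an ancestor of E.
Ancestors of E: {C, D, E, H, K}.
F is not among them, so fast-forward is not possible.

No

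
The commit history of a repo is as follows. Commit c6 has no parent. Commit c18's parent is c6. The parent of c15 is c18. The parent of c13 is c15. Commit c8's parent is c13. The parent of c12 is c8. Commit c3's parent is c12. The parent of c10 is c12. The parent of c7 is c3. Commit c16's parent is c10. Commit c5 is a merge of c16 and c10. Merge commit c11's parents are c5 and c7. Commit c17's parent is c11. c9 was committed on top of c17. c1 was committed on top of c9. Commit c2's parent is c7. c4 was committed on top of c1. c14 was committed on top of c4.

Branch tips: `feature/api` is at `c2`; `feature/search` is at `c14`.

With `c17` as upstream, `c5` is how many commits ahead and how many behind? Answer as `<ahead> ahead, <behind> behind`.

Reachable from c5: {c10, c12, c13, c15, c16, c18, c5, c6, c8}.
Reachable from c17: {c10, c11, c12, c13, c15, c16, c17, c18, c3, c5, c6, c7, c8}.
Only in c5's history (ahead): {} — 0.
Only in c17's history (behind): {c11, c17, c3, c7} — 4.

0 ahead, 4 behind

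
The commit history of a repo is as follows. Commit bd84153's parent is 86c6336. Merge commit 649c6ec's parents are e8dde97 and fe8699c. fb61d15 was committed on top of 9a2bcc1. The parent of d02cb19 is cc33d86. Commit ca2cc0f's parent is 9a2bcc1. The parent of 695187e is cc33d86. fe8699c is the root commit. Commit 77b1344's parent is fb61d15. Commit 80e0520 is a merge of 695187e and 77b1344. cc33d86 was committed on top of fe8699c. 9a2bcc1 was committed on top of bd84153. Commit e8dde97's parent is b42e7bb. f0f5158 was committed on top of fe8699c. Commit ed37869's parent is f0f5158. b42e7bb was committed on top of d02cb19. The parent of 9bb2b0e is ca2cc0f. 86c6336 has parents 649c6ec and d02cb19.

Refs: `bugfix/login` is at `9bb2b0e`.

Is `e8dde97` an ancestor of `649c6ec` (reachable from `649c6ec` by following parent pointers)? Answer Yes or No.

Ancestors of 649c6ec (commits reachable by following parents): {649c6ec, b42e7bb, cc33d86, d02cb19, e8dde97, fe8699c}.
e8dde97 is in that set, so it is an ancestor of 649c6ec.

Yes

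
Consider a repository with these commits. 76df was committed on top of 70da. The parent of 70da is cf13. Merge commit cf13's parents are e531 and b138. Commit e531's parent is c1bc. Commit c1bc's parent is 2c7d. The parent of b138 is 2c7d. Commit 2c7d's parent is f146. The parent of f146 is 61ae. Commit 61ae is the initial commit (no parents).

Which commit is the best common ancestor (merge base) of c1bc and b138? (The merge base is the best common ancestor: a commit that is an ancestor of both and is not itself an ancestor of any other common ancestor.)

Ancestors of c1bc: {2c7d, 61ae, c1bc, f146}.
Ancestors of b138: {2c7d, 61ae, b138, f146}.
Common ancestors: {2c7d, 61ae, f146}.
Among these, 2c7d is not an ancestor of any other common ancestor — it is the merge base.

2c7d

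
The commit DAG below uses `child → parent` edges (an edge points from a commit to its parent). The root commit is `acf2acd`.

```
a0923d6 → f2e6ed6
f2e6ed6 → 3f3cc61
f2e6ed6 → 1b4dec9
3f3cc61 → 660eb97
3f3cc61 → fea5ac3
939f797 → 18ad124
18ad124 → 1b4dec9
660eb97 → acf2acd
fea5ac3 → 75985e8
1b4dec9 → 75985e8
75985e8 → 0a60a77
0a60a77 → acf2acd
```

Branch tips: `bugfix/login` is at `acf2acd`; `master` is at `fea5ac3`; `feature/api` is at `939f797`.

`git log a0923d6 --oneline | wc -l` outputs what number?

Walking parent pointers from a0923d6: reachable set = {0a60a77, 1b4dec9, 3f3cc61, 660eb97, 75985e8, a0923d6, acf2acd, f2e6ed6, fea5ac3}.
That is 9 commits.

9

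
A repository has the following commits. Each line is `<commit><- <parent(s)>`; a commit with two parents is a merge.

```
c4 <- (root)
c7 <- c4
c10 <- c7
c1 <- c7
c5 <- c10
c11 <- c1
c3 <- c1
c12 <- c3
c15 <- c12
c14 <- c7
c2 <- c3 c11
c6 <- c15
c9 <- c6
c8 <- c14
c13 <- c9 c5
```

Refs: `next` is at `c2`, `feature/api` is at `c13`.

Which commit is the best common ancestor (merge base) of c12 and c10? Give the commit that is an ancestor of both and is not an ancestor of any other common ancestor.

c7

Ancestors of c12: {c1, c12, c3, c4, c7}.
Ancestors of c10: {c10, c4, c7}.
Common ancestors: {c4, c7}.
Among these, c7 is not an ancestor of any other common ancestor — it is the merge base.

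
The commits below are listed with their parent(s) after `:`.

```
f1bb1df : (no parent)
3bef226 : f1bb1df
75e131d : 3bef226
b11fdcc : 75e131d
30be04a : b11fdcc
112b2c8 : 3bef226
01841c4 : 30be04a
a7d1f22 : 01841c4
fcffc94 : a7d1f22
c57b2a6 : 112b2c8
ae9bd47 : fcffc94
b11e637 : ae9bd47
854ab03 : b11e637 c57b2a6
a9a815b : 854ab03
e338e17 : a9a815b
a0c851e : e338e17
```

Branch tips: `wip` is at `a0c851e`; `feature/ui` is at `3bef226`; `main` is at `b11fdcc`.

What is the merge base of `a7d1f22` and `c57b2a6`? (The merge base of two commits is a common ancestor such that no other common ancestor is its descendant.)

Ancestors of a7d1f22: {01841c4, 30be04a, 3bef226, 75e131d, a7d1f22, b11fdcc, f1bb1df}.
Ancestors of c57b2a6: {112b2c8, 3bef226, c57b2a6, f1bb1df}.
Common ancestors: {3bef226, f1bb1df}.
Among these, 3bef226 is not an ancestor of any other common ancestor — it is the merge base.

3bef226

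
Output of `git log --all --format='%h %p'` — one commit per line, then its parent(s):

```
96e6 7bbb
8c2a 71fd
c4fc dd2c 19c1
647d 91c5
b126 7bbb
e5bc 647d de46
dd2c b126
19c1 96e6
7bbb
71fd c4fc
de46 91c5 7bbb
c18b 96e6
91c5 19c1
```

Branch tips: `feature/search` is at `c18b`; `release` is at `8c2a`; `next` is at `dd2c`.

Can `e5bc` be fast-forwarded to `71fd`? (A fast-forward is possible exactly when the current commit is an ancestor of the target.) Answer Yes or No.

A fast-forward from e5bc to 71fd is possible iff e5bc is an ancestor of 71fd.
Ancestors of 71fd: {19c1, 71fd, 7bbb, 96e6, b126, c4fc, dd2c}.
e5bc is not among them, so fast-forward is not possible.

No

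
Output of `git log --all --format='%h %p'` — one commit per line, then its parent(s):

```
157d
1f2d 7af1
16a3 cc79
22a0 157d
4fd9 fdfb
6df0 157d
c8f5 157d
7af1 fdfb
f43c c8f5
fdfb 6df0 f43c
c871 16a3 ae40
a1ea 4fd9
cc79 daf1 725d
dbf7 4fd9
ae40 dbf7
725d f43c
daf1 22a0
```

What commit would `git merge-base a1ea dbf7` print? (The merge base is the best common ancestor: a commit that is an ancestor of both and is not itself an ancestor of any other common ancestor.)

Ancestors of a1ea: {157d, 4fd9, 6df0, a1ea, c8f5, f43c, fdfb}.
Ancestors of dbf7: {157d, 4fd9, 6df0, c8f5, dbf7, f43c, fdfb}.
Common ancestors: {157d, 4fd9, 6df0, c8f5, f43c, fdfb}.
Among these, 4fd9 is not an ancestor of any other common ancestor — it is the merge base.

4fd9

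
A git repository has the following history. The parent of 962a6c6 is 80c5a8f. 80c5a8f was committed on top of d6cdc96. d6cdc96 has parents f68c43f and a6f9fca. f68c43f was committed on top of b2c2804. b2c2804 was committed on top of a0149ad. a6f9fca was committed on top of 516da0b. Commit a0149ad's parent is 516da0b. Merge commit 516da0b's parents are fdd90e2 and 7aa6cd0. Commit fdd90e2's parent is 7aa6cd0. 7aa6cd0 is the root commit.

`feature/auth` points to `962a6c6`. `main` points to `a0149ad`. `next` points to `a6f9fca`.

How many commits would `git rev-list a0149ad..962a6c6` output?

Reachable from 962a6c6: {516da0b, 7aa6cd0, 80c5a8f, 962a6c6, a0149ad, a6f9fca, b2c2804, d6cdc96, f68c43f, fdd90e2}.
Reachable from a0149ad: {516da0b, 7aa6cd0, a0149ad, fdd90e2}.
In 962a6c6's history but not a0149ad's: {80c5a8f, 962a6c6, a6f9fca, b2c2804, d6cdc96, f68c43f} — 6 commits.

6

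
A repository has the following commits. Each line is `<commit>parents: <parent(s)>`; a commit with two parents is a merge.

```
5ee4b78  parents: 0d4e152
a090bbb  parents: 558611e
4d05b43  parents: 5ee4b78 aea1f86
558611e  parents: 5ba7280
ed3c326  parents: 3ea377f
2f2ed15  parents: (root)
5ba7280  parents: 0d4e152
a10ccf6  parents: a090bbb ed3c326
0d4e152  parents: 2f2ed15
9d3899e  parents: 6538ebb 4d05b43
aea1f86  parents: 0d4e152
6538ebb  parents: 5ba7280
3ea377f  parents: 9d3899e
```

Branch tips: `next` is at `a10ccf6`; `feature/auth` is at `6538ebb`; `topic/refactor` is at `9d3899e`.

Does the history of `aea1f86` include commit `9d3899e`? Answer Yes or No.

No

Ancestors of aea1f86: {0d4e152, 2f2ed15, aea1f86}.
9d3899e is not in that set, so it is not an ancestor of aea1f86.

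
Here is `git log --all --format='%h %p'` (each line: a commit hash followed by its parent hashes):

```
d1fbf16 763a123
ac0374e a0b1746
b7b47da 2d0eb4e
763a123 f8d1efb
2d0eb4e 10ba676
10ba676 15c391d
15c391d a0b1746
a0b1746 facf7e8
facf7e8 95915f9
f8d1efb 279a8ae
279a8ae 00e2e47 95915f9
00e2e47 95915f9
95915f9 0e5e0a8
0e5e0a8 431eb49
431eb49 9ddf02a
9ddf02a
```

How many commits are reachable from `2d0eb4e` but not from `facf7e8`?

Reachable from 2d0eb4e: {0e5e0a8, 10ba676, 15c391d, 2d0eb4e, 431eb49, 95915f9, 9ddf02a, a0b1746, facf7e8}.
Reachable from facf7e8: {0e5e0a8, 431eb49, 95915f9, 9ddf02a, facf7e8}.
In 2d0eb4e's history but not facf7e8's: {10ba676, 15c391d, 2d0eb4e, a0b1746} — 4 commits.

4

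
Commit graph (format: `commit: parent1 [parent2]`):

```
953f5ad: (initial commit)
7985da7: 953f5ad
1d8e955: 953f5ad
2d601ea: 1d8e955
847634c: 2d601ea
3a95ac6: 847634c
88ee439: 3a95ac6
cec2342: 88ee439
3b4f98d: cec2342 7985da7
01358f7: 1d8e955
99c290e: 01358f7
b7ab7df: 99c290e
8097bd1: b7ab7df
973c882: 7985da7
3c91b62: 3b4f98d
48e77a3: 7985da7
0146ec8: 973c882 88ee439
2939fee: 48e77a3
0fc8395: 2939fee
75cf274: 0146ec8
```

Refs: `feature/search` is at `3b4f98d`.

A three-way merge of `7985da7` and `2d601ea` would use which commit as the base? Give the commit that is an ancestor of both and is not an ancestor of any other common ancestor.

Ancestors of 7985da7: {7985da7, 953f5ad}.
Ancestors of 2d601ea: {1d8e955, 2d601ea, 953f5ad}.
Common ancestors: {953f5ad}.
The only common ancestor is 953f5ad, so it is the merge base.

953f5ad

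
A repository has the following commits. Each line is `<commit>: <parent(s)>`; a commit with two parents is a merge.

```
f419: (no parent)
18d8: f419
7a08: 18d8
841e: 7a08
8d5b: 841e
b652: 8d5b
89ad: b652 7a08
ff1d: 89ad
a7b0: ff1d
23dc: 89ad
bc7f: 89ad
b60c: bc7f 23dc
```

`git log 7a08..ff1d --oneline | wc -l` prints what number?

Reachable from ff1d: {18d8, 7a08, 841e, 89ad, 8d5b, b652, f419, ff1d}.
Reachable from 7a08: {18d8, 7a08, f419}.
In ff1d's history but not 7a08's: {841e, 89ad, 8d5b, b652, ff1d} — 5 commits.

5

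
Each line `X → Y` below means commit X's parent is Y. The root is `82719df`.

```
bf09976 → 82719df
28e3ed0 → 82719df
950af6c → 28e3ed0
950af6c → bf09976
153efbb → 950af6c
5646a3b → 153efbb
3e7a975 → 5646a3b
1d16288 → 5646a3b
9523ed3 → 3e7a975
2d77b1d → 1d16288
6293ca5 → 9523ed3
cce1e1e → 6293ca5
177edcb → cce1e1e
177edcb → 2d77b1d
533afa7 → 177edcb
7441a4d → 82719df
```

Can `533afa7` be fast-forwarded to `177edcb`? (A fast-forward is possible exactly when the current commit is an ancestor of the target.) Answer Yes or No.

A fast-forward from 533afa7 to 177edcb is possible iff 533afa7 is an ancestor of 177edcb.
Ancestors of 177edcb: {153efbb, 177edcb, 1d16288, 28e3ed0, 2d77b1d, 3e7a975, 5646a3b, 6293ca5, 82719df, 950af6c, 9523ed3, bf09976, cce1e1e}.
533afa7 is not among them, so fast-forward is not possible.

No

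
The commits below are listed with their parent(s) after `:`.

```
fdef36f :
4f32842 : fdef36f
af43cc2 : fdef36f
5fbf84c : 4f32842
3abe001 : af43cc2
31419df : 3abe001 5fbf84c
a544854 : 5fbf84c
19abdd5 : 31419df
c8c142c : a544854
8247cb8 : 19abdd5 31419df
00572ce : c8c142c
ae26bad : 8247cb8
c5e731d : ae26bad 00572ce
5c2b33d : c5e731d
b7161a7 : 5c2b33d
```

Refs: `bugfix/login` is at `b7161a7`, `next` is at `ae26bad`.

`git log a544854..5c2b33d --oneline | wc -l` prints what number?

Reachable from 5c2b33d: {00572ce, 19abdd5, 31419df, 3abe001, 4f32842, 5c2b33d, 5fbf84c, 8247cb8, a544854, ae26bad, af43cc2, c5e731d, c8c142c, fdef36f}.
Reachable from a544854: {4f32842, 5fbf84c, a544854, fdef36f}.
In 5c2b33d's history but not a544854's: {00572ce, 19abdd5, 31419df, 3abe001, 5c2b33d, 8247cb8, ae26bad, af43cc2, c5e731d, c8c142c} — 10 commits.

10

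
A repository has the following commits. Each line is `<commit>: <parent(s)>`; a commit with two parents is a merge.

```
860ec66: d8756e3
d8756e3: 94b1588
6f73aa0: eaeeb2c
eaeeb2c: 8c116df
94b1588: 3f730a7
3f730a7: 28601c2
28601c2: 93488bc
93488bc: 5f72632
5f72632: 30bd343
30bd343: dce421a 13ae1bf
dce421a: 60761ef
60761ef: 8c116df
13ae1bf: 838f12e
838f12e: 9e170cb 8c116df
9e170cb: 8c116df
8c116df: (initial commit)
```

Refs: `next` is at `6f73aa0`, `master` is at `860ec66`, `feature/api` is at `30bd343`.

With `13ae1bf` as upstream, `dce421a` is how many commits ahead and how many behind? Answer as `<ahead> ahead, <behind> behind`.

2 ahead, 3 behind

Reachable from dce421a: {60761ef, 8c116df, dce421a}.
Reachable from 13ae1bf: {13ae1bf, 838f12e, 8c116df, 9e170cb}.
Only in dce421a's history (ahead): {60761ef, dce421a} — 2.
Only in 13ae1bf's history (behind): {13ae1bf, 838f12e, 9e170cb} — 3.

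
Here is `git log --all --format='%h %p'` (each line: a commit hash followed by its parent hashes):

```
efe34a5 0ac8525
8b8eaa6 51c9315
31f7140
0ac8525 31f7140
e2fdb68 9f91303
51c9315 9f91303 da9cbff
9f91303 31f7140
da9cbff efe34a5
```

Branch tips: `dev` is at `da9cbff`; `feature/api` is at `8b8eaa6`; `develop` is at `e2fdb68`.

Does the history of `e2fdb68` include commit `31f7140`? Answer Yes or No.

Ancestors of e2fdb68 (commits reachable by following parents): {31f7140, 9f91303, e2fdb68}.
31f7140 is in that set, so it is an ancestor of e2fdb68.

Yes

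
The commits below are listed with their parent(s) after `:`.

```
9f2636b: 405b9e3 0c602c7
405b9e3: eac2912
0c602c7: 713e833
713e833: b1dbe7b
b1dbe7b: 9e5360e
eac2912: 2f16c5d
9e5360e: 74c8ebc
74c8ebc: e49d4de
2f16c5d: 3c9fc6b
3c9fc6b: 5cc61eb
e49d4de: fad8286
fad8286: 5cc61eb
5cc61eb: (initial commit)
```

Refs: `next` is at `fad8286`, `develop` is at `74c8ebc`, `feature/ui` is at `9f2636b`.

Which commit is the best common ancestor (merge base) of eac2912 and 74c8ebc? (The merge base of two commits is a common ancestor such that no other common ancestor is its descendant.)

5cc61eb

Ancestors of eac2912: {2f16c5d, 3c9fc6b, 5cc61eb, eac2912}.
Ancestors of 74c8ebc: {5cc61eb, 74c8ebc, e49d4de, fad8286}.
Common ancestors: {5cc61eb}.
The only common ancestor is 5cc61eb, so it is the merge base.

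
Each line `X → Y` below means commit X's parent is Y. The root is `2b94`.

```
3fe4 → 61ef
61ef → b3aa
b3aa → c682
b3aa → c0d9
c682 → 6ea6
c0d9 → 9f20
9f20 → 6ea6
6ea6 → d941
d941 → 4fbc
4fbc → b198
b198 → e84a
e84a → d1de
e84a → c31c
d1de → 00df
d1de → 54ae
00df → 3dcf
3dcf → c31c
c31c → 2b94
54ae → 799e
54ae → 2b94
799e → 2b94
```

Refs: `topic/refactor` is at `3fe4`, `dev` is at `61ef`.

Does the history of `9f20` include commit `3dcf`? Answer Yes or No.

Ancestors of 9f20 (commits reachable by following parents): {00df, 2b94, 3dcf, 4fbc, 54ae, 6ea6, 799e, 9f20, b198, c31c, d1de, d941, e84a}.
3dcf is in that set, so it is an ancestor of 9f20.

Yes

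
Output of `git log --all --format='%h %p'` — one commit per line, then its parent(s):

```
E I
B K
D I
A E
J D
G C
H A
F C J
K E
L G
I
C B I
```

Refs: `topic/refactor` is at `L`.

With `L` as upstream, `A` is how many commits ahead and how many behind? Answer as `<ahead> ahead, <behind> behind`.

1 ahead, 5 behind

Reachable from A: {A, E, I}.
Reachable from L: {B, C, E, G, I, K, L}.
Only in A's history (ahead): {A} — 1.
Only in L's history (behind): {B, C, G, K, L} — 5.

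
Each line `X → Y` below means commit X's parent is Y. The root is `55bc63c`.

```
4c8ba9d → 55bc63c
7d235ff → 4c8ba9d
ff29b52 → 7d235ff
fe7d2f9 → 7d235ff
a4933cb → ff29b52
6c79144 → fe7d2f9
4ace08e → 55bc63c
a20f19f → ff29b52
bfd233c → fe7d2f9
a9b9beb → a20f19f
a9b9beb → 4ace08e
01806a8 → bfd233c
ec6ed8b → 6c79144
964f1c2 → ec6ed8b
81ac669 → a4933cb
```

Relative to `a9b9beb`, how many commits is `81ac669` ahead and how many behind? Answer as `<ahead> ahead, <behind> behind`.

2 ahead, 3 behind

Reachable from 81ac669: {4c8ba9d, 55bc63c, 7d235ff, 81ac669, a4933cb, ff29b52}.
Reachable from a9b9beb: {4ace08e, 4c8ba9d, 55bc63c, 7d235ff, a20f19f, a9b9beb, ff29b52}.
Only in 81ac669's history (ahead): {81ac669, a4933cb} — 2.
Only in a9b9beb's history (behind): {4ace08e, a20f19f, a9b9beb} — 3.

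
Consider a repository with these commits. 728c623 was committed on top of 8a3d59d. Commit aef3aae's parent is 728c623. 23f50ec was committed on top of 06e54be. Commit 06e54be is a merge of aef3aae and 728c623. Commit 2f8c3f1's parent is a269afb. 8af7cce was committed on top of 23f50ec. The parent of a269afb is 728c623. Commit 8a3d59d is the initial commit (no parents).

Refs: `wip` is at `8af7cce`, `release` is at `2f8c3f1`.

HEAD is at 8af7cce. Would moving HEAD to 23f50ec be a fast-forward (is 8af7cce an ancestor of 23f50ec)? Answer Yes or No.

No

A fast-forward from 8af7cce to 23f50ec is possible iff 8af7cce is an ancestor of 23f50ec.
Ancestors of 23f50ec: {06e54be, 23f50ec, 728c623, 8a3d59d, aef3aae}.
8af7cce is not among them, so fast-forward is not possible.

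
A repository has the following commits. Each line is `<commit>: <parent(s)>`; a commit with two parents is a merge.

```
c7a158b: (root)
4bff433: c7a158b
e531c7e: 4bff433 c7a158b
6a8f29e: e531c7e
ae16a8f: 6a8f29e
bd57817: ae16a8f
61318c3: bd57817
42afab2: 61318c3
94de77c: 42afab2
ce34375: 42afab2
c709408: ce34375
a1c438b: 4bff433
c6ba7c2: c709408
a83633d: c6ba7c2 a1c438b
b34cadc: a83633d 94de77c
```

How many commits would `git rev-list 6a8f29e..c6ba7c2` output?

Reachable from c6ba7c2: {42afab2, 4bff433, 61318c3, 6a8f29e, ae16a8f, bd57817, c6ba7c2, c709408, c7a158b, ce34375, e531c7e}.
Reachable from 6a8f29e: {4bff433, 6a8f29e, c7a158b, e531c7e}.
In c6ba7c2's history but not 6a8f29e's: {42afab2, 61318c3, ae16a8f, bd57817, c6ba7c2, c709408, ce34375} — 7 commits.

7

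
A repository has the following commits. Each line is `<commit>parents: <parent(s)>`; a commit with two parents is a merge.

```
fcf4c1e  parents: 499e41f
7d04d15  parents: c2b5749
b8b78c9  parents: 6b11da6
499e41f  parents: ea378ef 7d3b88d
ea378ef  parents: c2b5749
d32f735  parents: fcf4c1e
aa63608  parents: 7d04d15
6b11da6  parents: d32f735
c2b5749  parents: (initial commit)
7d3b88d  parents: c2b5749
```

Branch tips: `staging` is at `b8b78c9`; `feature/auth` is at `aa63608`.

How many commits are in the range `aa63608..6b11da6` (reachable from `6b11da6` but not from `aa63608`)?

6

Reachable from 6b11da6: {499e41f, 6b11da6, 7d3b88d, c2b5749, d32f735, ea378ef, fcf4c1e}.
Reachable from aa63608: {7d04d15, aa63608, c2b5749}.
In 6b11da6's history but not aa63608's: {499e41f, 6b11da6, 7d3b88d, d32f735, ea378ef, fcf4c1e} — 6 commits.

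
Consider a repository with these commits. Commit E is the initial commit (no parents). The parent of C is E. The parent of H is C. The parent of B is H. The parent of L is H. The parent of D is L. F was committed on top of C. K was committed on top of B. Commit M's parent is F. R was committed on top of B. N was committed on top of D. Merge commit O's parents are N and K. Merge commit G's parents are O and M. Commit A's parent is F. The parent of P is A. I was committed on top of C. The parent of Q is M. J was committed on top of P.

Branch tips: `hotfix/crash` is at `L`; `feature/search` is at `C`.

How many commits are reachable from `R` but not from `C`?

Reachable from R: {B, C, E, H, R}.
Reachable from C: {C, E}.
In R's history but not C's: {B, H, R} — 3 commits.

3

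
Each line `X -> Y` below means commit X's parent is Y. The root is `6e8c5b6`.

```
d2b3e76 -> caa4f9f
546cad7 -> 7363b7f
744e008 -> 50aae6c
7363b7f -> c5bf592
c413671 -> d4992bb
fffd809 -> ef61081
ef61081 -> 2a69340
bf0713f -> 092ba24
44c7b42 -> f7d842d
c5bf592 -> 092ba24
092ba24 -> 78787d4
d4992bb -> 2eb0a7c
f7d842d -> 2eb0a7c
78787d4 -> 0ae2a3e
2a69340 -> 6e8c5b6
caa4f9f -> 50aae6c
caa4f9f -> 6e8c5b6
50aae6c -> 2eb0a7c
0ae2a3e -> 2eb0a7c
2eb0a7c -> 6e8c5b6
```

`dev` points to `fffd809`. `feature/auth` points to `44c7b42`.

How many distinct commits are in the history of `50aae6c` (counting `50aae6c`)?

Walking parent pointers from 50aae6c: reachable set = {2eb0a7c, 50aae6c, 6e8c5b6}.
That is 3 commits.

3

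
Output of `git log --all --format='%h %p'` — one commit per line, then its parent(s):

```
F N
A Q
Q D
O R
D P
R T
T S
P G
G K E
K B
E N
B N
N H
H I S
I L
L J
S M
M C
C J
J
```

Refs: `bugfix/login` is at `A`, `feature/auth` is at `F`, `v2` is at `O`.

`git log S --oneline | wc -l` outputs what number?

4

Walking parent pointers from S: reachable set = {C, J, M, S}.
That is 4 commits.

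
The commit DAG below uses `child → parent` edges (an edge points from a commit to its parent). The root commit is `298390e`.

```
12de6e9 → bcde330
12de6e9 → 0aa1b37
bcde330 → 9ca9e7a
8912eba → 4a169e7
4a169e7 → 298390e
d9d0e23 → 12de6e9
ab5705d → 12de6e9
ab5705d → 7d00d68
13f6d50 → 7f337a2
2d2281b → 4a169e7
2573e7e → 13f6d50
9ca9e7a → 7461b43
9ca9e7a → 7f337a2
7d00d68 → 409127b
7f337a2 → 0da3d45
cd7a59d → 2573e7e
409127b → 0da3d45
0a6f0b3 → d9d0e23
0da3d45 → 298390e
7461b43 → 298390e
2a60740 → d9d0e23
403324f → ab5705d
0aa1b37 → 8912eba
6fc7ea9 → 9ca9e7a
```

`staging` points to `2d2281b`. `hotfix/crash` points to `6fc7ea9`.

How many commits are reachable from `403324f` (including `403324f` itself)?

Walking parent pointers from 403324f: reachable set = {0aa1b37, 0da3d45, 12de6e9, 298390e, 403324f, 409127b, 4a169e7, 7461b43, 7d00d68, 7f337a2, 8912eba, 9ca9e7a, ab5705d, bcde330}.
That is 14 commits.

14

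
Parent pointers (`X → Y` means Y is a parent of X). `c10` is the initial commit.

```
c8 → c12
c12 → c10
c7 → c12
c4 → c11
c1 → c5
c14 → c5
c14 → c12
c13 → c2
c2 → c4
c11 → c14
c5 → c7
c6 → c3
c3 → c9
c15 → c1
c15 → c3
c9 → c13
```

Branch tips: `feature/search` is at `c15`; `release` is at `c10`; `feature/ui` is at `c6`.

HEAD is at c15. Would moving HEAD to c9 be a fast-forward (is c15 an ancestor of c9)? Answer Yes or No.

No

A fast-forward from c15 to c9 is possible iff c15 is an ancestor of c9.
Ancestors of c9: {c10, c11, c12, c13, c14, c2, c4, c5, c7, c9}.
c15 is not among them, so fast-forward is not possible.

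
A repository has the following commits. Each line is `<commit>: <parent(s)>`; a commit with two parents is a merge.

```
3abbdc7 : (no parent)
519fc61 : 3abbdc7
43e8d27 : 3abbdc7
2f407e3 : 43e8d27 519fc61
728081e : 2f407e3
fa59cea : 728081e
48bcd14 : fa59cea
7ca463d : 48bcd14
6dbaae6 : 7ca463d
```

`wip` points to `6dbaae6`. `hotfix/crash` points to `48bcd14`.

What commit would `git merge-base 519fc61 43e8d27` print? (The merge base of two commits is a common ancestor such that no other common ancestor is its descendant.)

Ancestors of 519fc61: {3abbdc7, 519fc61}.
Ancestors of 43e8d27: {3abbdc7, 43e8d27}.
Common ancestors: {3abbdc7}.
The only common ancestor is 3abbdc7, so it is the merge base.

3abbdc7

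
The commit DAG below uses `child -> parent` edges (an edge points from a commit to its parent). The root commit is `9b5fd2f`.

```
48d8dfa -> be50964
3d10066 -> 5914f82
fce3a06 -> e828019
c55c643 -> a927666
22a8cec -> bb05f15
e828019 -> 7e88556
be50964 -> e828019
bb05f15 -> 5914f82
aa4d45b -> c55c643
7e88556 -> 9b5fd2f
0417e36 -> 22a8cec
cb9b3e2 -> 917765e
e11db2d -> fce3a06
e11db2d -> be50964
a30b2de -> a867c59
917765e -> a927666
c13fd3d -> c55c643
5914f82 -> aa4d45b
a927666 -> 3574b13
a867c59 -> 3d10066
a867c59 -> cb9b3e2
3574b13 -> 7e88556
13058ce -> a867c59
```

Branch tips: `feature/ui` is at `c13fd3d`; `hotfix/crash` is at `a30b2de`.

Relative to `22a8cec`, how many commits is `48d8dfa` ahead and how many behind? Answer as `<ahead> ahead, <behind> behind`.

3 ahead, 7 behind

Reachable from 48d8dfa: {48d8dfa, 7e88556, 9b5fd2f, be50964, e828019}.
Reachable from 22a8cec: {22a8cec, 3574b13, 5914f82, 7e88556, 9b5fd2f, a927666, aa4d45b, bb05f15, c55c643}.
Only in 48d8dfa's history (ahead): {48d8dfa, be50964, e828019} — 3.
Only in 22a8cec's history (behind): {22a8cec, 3574b13, 5914f82, a927666, aa4d45b, bb05f15, c55c643} — 7.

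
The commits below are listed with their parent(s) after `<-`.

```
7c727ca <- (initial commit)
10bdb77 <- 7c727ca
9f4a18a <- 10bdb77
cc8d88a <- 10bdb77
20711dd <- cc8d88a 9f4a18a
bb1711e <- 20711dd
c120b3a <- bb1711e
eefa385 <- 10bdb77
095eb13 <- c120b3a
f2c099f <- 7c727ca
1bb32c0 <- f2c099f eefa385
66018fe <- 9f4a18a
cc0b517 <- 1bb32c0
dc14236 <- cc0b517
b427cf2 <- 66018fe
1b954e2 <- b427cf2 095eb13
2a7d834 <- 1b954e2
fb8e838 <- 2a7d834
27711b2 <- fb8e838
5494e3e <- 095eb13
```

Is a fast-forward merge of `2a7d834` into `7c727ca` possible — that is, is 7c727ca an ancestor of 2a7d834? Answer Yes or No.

Yes

A fast-forward from 7c727ca to 2a7d834 is possible iff 7c727ca is an ancestor of 2a7d834.
Ancestors of 2a7d834: {095eb13, 10bdb77, 1b954e2, 20711dd, 2a7d834, 66018fe, 7c727ca, 9f4a18a, b427cf2, bb1711e, c120b3a, cc8d88a}.
7c727ca is among them, so fast-forward is possible.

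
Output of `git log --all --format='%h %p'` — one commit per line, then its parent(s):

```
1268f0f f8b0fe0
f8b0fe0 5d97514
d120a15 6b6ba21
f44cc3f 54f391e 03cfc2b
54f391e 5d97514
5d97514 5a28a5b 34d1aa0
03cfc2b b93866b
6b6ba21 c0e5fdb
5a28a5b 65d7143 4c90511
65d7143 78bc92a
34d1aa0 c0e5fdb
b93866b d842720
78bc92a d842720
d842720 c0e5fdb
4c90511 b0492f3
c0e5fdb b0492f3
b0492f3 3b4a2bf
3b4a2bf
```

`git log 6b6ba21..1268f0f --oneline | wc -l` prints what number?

9

Reachable from 1268f0f: {1268f0f, 34d1aa0, 3b4a2bf, 4c90511, 5a28a5b, 5d97514, 65d7143, 78bc92a, b0492f3, c0e5fdb, d842720, f8b0fe0}.
Reachable from 6b6ba21: {3b4a2bf, 6b6ba21, b0492f3, c0e5fdb}.
In 1268f0f's history but not 6b6ba21's: {1268f0f, 34d1aa0, 4c90511, 5a28a5b, 5d97514, 65d7143, 78bc92a, d842720, f8b0fe0} — 9 commits.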